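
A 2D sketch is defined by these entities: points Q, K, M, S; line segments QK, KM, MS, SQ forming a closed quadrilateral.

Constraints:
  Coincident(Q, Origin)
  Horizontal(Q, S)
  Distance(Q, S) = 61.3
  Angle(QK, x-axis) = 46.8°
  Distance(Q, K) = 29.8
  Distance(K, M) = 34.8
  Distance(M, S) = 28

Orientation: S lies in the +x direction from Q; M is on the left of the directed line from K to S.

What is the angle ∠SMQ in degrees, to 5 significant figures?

77.069°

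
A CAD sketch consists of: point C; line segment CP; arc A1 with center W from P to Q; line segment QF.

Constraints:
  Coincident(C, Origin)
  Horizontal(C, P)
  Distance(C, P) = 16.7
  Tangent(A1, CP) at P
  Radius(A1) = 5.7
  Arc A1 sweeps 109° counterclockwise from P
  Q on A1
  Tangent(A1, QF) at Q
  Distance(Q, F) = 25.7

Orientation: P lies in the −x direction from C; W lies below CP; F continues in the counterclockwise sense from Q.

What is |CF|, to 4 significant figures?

34.69

C is at the origin; CP is horizontal with |CP| = 16.7 and P on the −x side, so P = (-16.70, 0.000). Tangency of A1 to CP means the radius WP is perpendicular to CP, so W = P + (0, -5.7) = (-16.70, -5.700). On A1, P sits at bearing 90° from W; a 109° counterclockwise sweep puts Q at bearing 199°, so Q = W + 5.7·(cos 199°, sin 199°) = (-22.09, -7.556). A1 meets QF tangentially, so WQ is at right angles to QF, so QF runs along (−sin 199°, cos 199°); with |QF| = 25.7, F = (-13.72, -31.86). Then |CF| = |F − C| = 34.69.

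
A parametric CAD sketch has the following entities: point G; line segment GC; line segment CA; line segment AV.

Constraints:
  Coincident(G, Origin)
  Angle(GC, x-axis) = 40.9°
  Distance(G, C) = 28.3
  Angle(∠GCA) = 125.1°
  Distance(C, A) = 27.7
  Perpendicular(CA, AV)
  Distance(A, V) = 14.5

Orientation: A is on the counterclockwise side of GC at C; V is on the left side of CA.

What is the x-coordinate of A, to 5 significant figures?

18.591

G is at the origin; GC runs at 40.9° with length 28.3, so C = 28.3·(cos 40.9°, sin 40.9°) = (21.391, 18.529). ∠GCA = 125.1°, so CA runs at 40.9° + (180° − 125.1°) = 95.800° from the x-axis; with |CA| = 27.7, A = C + 27.7·(cos 95.800°, sin 95.800°) = (18.591, 46.087). So A.x = 18.591.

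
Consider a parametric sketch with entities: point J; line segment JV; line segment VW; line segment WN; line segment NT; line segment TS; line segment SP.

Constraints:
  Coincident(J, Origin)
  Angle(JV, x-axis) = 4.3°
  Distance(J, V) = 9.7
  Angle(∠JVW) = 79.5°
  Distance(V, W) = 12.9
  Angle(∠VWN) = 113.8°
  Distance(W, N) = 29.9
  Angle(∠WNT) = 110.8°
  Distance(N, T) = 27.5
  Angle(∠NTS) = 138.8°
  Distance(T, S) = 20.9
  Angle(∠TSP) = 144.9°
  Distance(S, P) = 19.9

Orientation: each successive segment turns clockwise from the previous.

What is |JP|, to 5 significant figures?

44.126

J is at the origin; JV runs at 4.3° with length 9.7, so V = (9.6727, 0.72729). ∠JVW = 79.5° gives VW at -96.200° from the x-axis; with |VW| = 12.9, W = (8.2795, -12.097). ∠VWN = 113.8° gives WN at -162.40° from the x-axis; with |WN| = 29.9, N = (-20.221, -21.138). ∠WNT = 110.8° gives NT at 128.40° from the x-axis; with |NT| = 27.5, T = (-37.302, 0.41346). ∠NTS = 138.8° gives TS at 87.200° from the x-axis; with |TS| = 20.9, S = (-36.282, 21.289). ∠TSP = 144.9° gives SP at 52.100° from the x-axis; with |SP| = 19.9, P = (-24.057, 36.991). Then |JP| = |P − J| = 44.126.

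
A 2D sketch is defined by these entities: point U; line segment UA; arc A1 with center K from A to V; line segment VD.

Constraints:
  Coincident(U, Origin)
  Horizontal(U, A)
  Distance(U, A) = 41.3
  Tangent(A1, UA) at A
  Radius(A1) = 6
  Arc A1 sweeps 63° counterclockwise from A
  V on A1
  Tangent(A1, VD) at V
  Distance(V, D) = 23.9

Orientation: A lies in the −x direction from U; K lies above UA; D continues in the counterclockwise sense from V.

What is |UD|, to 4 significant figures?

35.13

U is at the origin; UA is horizontal with |UA| = 41.3 and A on the −x side, so A = (-41.30, 0.000). Tangency of A1 to UA means the radius KA is perpendicular to UA, so K = A + (0, 6) = (-41.30, 6.000). On A1, A sits at bearing -90° from K; a 63° counterclockwise sweep puts V at bearing -27°, so V = K + 6.0·(cos -27°, sin -27°) = (-35.95, 3.276). Since A1 is tangent to VD there, KV ⟂ VD, so VD runs along (−sin -27°, cos -27°); with |VD| = 23.9, D = (-25.10, 24.57). Then |UD| = |D − U| = 35.13.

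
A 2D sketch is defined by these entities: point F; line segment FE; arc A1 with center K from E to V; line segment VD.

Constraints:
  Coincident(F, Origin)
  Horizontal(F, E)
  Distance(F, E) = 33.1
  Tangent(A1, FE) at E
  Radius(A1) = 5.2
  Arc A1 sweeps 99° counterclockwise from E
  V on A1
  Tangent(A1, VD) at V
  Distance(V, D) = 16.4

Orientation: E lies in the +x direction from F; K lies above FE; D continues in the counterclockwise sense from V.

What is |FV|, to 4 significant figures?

38.71

F is at the origin; F and E share the same y with |FE| = 33.1 and E on the +x side, so E = (33.10, 0.000). The tangent condition forces KE to be normal to FE, so K = E + (0, 5.2) = (33.10, 5.200). On A1, E sits at bearing -90° from K; a 99° counterclockwise sweep puts V at bearing 9°, so V = K + 5.2·(cos 9°, sin 9°) = (38.24, 6.013). Then |FV| = |V − F| = 38.71.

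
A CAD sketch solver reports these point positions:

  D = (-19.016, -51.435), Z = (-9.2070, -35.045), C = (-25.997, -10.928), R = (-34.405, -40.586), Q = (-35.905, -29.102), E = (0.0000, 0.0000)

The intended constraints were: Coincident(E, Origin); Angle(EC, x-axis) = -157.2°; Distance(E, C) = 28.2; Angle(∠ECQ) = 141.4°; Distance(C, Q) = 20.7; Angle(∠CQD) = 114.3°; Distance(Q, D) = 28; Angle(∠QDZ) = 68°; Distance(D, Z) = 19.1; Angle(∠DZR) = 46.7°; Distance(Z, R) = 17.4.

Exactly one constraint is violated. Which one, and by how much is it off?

Distance(Z, R) = 17.4 — off by 8.40.

E = (0.00, 0.00) ✓; EC at -157.2° ✓; |EC| = 28.20 ✓; ∠ECQ = 141.4° ✓; |CQ| = 20.70 ✓; ∠CQD = 114.3° ✓; |QD| = 28.00 ✓; ∠QDZ = 68.00° ✓; |DZ| = 19.10 ✓; ∠DZR = 46.70° ✓; |ZR| = 25.80 ✗.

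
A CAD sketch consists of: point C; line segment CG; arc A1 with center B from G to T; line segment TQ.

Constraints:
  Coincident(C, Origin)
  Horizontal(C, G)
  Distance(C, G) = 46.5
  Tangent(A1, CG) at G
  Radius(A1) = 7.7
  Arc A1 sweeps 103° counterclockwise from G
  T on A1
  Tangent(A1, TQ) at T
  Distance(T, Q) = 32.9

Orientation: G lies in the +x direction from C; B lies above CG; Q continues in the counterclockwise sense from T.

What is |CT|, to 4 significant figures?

54.82

C is at the origin; CG is horizontal with |CG| = 46.5 and G on the +x side, so G = (46.50, 0.000). Since A1 is tangent to CG there, BG ⟂ CG, so B = G + (0, 7.7) = (46.50, 7.700). On A1, G sits at bearing -90° from B; a 103° counterclockwise sweep puts T at bearing 13°, so T = B + 7.7·(cos 13°, sin 13°) = (54.00, 9.432). Then |CT| = |T − C| = 54.82.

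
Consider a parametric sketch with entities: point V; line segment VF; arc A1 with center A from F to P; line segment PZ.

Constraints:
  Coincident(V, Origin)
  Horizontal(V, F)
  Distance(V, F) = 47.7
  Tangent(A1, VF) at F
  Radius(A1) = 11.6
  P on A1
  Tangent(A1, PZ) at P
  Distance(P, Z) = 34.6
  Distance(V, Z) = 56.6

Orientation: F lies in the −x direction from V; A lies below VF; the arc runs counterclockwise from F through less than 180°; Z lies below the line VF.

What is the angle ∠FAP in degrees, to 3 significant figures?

131°

V is at the origin; VF is horizontal with |VF| = 47.7 and F on the −x side, so F = (-47.7, 0.00). A1 meets VF tangentially, so AF is at right angles to VF, so A = F + (0, -11.6) = (-47.7, -11.6). Since AP ⟂ PZ (tangency), |AZ| = √(11.6² + 34.6²) = 36.5 regardless of where P sits on A1. So Z lies on both circle(V, 56.6) and circle(A, 36.5); the below-VF intersection is Z = (-33.8, -45.4). P is the foot of the tangent from Z: P = (-56.5, -19.2).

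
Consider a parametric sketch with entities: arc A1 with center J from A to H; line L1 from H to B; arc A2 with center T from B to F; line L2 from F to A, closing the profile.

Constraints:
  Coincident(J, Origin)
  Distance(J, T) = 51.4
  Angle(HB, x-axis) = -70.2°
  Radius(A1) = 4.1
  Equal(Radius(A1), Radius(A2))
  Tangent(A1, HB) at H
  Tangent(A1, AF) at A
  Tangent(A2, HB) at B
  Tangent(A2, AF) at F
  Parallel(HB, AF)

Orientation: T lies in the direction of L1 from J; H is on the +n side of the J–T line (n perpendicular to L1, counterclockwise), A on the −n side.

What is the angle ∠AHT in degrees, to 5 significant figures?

85.439°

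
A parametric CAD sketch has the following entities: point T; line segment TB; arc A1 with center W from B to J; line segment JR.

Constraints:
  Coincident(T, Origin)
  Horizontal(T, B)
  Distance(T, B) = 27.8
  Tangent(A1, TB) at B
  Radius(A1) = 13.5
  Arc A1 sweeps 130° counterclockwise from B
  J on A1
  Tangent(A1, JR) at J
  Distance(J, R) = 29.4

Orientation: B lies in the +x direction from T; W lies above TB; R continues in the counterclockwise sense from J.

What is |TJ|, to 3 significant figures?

44.1

Tangency of A1 to TB means the radius WB is perpendicular to TB, so W = B + (0, 13.5) = (27.8, 13.5). On A1, B sits at bearing -90° from W; a 130° counterclockwise sweep puts J at bearing 40°, so J = W + 13.5·(cos 40°, sin 40°) = (38.1, 22.2). Then |TJ| = |J − T| = 44.1.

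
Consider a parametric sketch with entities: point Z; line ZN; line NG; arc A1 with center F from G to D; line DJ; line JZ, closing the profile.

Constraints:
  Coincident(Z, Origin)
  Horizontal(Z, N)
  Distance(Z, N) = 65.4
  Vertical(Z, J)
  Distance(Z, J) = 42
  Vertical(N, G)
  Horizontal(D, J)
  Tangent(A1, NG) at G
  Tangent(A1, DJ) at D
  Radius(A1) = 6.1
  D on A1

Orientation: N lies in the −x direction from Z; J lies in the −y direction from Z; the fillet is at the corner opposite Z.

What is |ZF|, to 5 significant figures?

69.320

Z is at the origin; ZN is horizontal with |ZN| = 65.4 and N on the −x side, so N = (-65.400, 0.0000). ZJ is vertical with |ZJ| = 42.0 and J on the −y side, so J = (0.0000, -42.000). The virtual corner opposite Z is at (-65.400, -42.000). A1 meets NG tangentially, so FG is at right angles to NG and tangency of A1 to DJ means the radius FD is perpendicular to DJ, with radius 6.1, so the center F sits 6.1 in from both sides at F = (-59.300, -35.900). Then |ZF| = |F − Z| = 69.320.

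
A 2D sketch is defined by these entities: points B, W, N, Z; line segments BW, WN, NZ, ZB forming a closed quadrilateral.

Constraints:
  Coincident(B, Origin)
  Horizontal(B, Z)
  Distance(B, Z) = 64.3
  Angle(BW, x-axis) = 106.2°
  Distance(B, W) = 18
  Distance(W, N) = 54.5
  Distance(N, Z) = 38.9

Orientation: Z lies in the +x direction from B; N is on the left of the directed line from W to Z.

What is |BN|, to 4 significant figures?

58.10

Checks: |WN| = 54.50 ✓; |NZ| = 38.90 ✓.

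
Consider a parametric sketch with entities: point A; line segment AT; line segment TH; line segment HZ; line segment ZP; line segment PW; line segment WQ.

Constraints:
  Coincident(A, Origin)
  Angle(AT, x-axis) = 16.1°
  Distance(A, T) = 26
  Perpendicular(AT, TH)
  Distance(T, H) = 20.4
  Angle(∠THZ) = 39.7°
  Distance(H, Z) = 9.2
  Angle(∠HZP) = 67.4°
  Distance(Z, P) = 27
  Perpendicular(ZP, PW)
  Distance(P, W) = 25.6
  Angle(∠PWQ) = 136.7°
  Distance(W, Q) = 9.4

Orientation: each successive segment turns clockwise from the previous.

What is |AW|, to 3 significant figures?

61.2

A is at the origin; AT runs at 16.1° with length 26.0, so T = (25.0, 7.21). AT ⟂ TH, so TH runs at -73.9°; with |TH| = 20.4, H = (30.6, -12.4). ∠THZ = 39.7° gives HZ at 146° from the x-axis; with |HZ| = 9.2, Z = (23.0, -7.22). ∠HZP = 67.4° gives ZP at 33.2° from the x-axis; with |ZP| = 27.0, P = (45.6, 7.57). ZP ⟂ PW, so PW runs at -56.8°; with |PW| = 25.6, W = (59.6, -13.9). Then |AW| = |W − A| = 61.2.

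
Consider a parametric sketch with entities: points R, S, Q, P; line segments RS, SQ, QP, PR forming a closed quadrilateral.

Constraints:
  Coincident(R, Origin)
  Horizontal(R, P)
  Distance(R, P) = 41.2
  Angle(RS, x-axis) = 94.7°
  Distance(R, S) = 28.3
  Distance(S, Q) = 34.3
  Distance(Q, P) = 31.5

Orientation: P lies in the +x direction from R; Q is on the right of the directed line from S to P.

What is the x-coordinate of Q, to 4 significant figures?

9.934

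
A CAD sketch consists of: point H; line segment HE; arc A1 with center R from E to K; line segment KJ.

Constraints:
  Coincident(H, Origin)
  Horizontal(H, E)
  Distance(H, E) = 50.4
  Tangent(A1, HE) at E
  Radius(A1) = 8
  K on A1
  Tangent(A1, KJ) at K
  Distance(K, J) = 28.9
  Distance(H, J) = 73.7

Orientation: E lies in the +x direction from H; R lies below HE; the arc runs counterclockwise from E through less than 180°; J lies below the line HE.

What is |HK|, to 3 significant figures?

46.8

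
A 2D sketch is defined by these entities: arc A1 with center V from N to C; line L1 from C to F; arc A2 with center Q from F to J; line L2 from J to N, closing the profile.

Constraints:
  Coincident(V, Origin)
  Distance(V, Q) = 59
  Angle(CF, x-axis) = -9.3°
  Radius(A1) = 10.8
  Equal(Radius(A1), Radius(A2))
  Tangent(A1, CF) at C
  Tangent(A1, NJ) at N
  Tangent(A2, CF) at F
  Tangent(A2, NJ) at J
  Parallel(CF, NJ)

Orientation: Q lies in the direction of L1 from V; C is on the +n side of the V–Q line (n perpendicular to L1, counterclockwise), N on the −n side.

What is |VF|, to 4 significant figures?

59.98

The slot axis is L1's direction at -9.3°, so u = (cos -9.3°, sin -9.3°) = (0.9869, -0.1616) and n = (−sin -9.3°, cos -9.3°) = (0.1616, 0.9869). V is at the origin and Q lies 59.0 along u from V, so Q = 59.0·u = (58.22, -9.535). Tangency of A1 to both parallel lines with radius 10.8 puts C and N at V ± 10.8·n: C = (1.745, 10.66), N = (-1.745, -10.66). Equal radii place F and J the same way about Q: F = Q + 10.8·n = (59.97, 1.123), J = Q − 10.8·n = (56.48, -20.19). Then |VF| = |F − V| = 59.98.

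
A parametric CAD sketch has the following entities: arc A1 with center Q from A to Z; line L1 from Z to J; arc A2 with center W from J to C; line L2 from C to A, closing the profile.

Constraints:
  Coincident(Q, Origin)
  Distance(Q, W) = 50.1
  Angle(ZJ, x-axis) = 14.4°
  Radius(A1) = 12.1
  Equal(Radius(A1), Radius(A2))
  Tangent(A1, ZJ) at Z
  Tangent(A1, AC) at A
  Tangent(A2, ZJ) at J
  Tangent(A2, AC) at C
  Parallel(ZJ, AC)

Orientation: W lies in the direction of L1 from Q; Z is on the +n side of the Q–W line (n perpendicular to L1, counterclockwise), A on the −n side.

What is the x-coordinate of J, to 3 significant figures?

45.5

Tangency of A1 to both parallel lines with radius 12.1 puts Z and A at Q ± 12.1·n: Z = (-3.01, 11.7), A = (3.01, -11.7). Equal radii place J and C the same way about W: J = W + 12.1·n = (45.5, 24.2), C = W − 12.1·n = (51.5, 0.740). So J.x = 45.5.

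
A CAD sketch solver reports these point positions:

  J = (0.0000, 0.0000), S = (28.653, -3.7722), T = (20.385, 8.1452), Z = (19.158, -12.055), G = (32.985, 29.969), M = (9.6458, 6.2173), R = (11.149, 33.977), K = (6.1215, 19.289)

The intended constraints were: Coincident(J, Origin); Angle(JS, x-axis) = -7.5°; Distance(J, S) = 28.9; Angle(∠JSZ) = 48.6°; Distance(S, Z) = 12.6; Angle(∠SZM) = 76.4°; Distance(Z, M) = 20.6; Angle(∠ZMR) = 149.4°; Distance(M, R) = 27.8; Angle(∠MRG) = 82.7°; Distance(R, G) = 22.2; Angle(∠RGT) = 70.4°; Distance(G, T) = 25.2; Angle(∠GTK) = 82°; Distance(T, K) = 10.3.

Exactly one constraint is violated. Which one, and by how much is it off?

Distance(T, K) = 10.3 — off by 7.80.

J = (0.00, 0.00) ✓; JS at -7.500° ✓; |JS| = 28.90 ✓; ∠JSZ = 48.60° ✓; |SZ| = 12.60 ✓; ∠SZM = 76.40° ✓; |ZM| = 20.60 ✓; ∠ZMR = 149.4° ✓; |MR| = 27.80 ✓; ∠MRG = 82.70° ✓; |RG| = 22.20 ✓; ∠RGT = 70.40° ✓; |GT| = 25.20 ✓; ∠GTK = 82.00° ✓; |TK| = 18.10 ✗.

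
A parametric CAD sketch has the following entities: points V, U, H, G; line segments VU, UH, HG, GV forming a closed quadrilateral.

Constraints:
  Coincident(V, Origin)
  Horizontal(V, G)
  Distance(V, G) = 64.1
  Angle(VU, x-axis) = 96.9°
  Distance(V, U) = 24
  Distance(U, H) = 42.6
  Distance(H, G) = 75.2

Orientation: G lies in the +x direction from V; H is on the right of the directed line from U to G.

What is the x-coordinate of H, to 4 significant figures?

-8.825

V is at the origin; V and G share the same y with |VG| = 64.1 and G in +x, so G = (64.1, 0). VU runs at 96.9° with |VU| = 24.0, so U = (-2.883, 23.83). H is determined by |UH| = 42.6 and |HG| = 75.2 together: it lies at the intersection of circle(U, 42.6) and circle(G, 75.2). With |UG| = 71.09, the foot of the radical line on UG is 8.539 from U and the perpendicular offset is √(42.6² − 8.539²) = 41.74. Taking the right-of-UG solution: H = (-8.825, -18.36).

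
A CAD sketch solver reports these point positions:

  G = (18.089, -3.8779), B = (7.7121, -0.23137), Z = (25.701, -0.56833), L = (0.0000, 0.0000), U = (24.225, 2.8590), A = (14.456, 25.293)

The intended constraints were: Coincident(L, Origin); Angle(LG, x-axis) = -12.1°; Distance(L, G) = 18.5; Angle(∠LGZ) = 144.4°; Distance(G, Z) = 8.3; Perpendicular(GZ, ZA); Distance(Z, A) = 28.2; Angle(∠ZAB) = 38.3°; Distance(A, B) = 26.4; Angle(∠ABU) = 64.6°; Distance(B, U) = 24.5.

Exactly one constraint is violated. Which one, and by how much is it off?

Distance(B, U) = 24.5 — off by 7.70.

L = (0.00, 0.00) ✓; LG at -12.10° ✓; |LG| = 18.50 ✓; ∠LGZ = 144.4° ✓; |GZ| = 8.300 ✓; ∠(GZ, ZA) = 90.00° ✓; |ZA| = 28.20 ✓; ∠ZAB = 38.30° ✓; |AB| = 26.40 ✓; ∠ABU = 64.60° ✓; |BU| = 16.80 ✗.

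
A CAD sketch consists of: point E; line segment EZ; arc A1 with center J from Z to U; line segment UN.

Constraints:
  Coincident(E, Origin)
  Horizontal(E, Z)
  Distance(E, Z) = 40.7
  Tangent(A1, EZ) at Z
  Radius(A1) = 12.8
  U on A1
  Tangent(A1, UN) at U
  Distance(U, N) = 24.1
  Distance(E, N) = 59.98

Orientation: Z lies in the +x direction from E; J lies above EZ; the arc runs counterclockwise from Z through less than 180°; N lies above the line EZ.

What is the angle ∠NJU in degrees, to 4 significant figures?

62.03°

E is at the origin; E and Z share the same y with |EZ| = 40.7 and Z on the +x side, so Z = (40.70, 0.000). Since A1 is tangent to EZ there, JZ ⟂ EZ, so J = Z + (0, 12.8) = (40.70, 12.80). Since JU ⟂ UN (tangency), |JN| = √(12.8² + 24.1²) = 27.29 regardless of where U sits on A1. So N lies on both circle(E, 59.98) and circle(J, 27.29); the above-EZ intersection is N = (44.91, 39.76). U is the foot of the tangent from N: U = (52.79, 16.99).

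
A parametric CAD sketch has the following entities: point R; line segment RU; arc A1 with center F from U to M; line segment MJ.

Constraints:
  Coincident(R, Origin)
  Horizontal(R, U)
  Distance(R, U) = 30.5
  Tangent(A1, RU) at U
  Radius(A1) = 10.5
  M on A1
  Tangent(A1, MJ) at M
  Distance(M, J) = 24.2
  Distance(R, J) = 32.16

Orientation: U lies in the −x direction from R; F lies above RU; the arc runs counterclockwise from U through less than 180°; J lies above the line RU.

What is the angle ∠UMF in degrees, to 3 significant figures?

55.0°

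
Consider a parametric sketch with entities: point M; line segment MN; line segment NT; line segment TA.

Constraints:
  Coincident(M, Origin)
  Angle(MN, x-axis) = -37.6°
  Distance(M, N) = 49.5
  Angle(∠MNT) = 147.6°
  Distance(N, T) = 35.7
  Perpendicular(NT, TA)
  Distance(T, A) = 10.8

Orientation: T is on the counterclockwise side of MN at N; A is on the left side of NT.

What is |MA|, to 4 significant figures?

79.07

M is at the origin; MN runs at -37.6° with length 49.5, so N = 49.5·(cos -37.6°, sin -37.6°) = (39.22, -30.20). ∠MNT = 147.6°, so NT runs at -37.6° + (180° − 147.6°) = -5.200° from the x-axis; with |NT| = 35.7, T = N + 35.7·(cos -5.200°, sin -5.200°) = (74.77, -33.44). NT is perpendicular to TA; with |TA| = 10.8 on the left of NT, A = T + 10.8·(0.09063, 0.9959) = (75.75, -22.68). Then |MA| = |A − M| = 79.07.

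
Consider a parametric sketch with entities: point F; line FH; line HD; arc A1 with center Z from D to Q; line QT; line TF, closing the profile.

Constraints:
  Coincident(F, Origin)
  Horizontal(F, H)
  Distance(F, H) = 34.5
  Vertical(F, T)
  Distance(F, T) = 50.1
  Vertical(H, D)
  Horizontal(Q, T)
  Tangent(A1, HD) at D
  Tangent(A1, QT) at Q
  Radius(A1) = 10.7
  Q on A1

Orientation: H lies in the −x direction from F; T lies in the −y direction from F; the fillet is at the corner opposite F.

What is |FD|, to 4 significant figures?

52.37

F is at the origin; FH is horizontal with |FH| = 34.5 and H on the −x side, so H = (-34.50, 0.000). F and T share the same x with |FT| = 50.1 and T on the −y side, so T = (0.000, -50.10). The virtual corner opposite F is at (-34.50, -50.10). Since A1 is tangent to HD there, ZD ⟂ HD and A1 meets QT tangentially, so ZQ is at right angles to QT, with radius 10.7, so the center Z sits 10.7 in from both sides at Z = (-23.80, -39.40). That places the tangent points at D = (-34.50, -39.40) on HD and Q = (-23.80, -50.10) on QT. Then |FD| = |D − F| = 52.37.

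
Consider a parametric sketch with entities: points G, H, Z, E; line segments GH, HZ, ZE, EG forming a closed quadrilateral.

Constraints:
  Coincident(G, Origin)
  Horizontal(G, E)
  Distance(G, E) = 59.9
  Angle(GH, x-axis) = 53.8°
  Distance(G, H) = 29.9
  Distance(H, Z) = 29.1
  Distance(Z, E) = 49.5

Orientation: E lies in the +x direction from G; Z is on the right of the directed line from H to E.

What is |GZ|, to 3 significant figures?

11.3

G is at the origin; G and E share the same y with |GE| = 59.9 and E in +x, so E = (59.9, 0). GH runs at 53.8° with |GH| = 29.9, so H = (17.7, 24.1). Z is determined by |HZ| = 29.1 and |ZE| = 49.5 together: it lies at the intersection of circle(H, 29.1) and circle(E, 49.5). With |HE| = 48.6, the foot of the radical line on HE is 7.84 from H and the perpendicular offset is √(29.1² − 7.84²) = 28.0. Taking the right-of-HE solution: Z = (10.6, -4.10).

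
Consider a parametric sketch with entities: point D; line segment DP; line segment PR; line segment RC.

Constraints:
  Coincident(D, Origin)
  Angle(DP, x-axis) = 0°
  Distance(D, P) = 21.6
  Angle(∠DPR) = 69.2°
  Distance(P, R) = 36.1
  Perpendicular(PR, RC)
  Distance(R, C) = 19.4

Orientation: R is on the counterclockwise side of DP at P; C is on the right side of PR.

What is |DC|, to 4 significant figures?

48.74

D is at the origin; DP runs at 0.0° with length 21.6, so P = 21.6·(cos 0.0°, sin 0.0°) = (21.60, 0.000). ∠DPR = 69.2°, so PR runs at 0.0° + (180° − 69.2°) = 110.8° from the x-axis; with |PR| = 36.1, R = P + 36.1·(cos 110.8°, sin 110.8°) = (8.781, 33.75). PR ⟂ RC; with |RC| = 19.4 on the right of PR, C = R + 19.4·(0.9348, 0.3551) = (26.92, 40.64). Then |DC| = |C − D| = 48.74.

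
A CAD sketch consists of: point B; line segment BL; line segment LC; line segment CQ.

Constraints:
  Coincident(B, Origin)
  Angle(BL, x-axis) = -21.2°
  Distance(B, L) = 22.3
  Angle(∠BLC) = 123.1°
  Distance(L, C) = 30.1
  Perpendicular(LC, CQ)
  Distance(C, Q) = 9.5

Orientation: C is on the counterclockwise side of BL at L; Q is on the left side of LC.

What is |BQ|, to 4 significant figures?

43.26

B is at the origin; BL runs at -21.2° with length 22.3, so L = 22.3·(cos -21.2°, sin -21.2°) = (20.79, -8.064). ∠BLC = 123.1°, so LC runs at -21.2° + (180° − 123.1°) = 35.70° from the x-axis; with |LC| = 30.1, C = L + 30.1·(cos 35.70°, sin 35.70°) = (45.23, 9.500). LC ⟂ CQ; with |CQ| = 9.5 on the left of LC, Q = C + 9.5·(-0.5835, 0.8121) = (39.69, 17.22). Then |BQ| = |Q − B| = 43.26.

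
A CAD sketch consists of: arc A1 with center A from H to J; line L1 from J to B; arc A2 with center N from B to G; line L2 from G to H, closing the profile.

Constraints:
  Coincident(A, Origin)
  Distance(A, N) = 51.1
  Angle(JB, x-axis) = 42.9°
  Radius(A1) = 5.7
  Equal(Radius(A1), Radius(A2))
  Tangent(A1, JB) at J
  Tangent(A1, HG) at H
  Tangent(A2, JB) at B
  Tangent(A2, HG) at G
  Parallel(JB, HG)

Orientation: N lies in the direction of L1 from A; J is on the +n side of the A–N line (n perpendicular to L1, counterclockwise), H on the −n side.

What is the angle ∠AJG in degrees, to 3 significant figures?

77.4°

The slot axis is L1's direction at 42.9°, so u = (cos 42.9°, sin 42.9°) = (0.733, 0.681) and n = (−sin 42.9°, cos 42.9°) = (-0.681, 0.733). A is at the origin and N lies 51.1 along u from A, so N = 51.1·u = (37.4, 34.8). Tangency of A1 to both parallel lines with radius 5.7 puts J and H at A ± 5.7·n: J = (-3.88, 4.18), H = (3.88, -4.18). Equal radii place B and G the same way about N: B = N + 5.7·n = (33.6, 39.0), G = N − 5.7·n = (41.3, 30.6). Then cos ∠AJG = JA·JG / (|JA||JG|), giving 77.4°.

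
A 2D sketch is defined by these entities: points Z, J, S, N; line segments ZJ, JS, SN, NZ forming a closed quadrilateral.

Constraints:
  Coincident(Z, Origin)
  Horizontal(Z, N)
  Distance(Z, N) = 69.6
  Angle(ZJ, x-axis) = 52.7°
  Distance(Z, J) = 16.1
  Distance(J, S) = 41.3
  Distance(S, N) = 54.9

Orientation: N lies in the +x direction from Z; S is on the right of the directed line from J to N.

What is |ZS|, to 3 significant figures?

34.4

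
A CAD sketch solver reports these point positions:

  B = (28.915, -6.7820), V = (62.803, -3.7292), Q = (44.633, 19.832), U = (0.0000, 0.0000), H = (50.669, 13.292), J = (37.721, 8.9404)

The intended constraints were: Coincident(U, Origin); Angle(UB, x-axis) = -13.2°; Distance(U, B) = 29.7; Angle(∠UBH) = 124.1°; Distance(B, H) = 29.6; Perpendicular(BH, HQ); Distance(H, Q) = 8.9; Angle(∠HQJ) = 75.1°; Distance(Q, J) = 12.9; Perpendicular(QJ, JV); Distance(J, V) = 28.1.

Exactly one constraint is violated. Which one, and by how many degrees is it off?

Perpendicular(QJ, JV) — off by 5.60°.

U = (0.00, 0.00) ✓; UB at -13.20° ✓; |UB| = 29.70 ✓; ∠UBH = 124.1° ✓; |BH| = 29.60 ✓; ∠(BH, HQ) = 90.01° ✓; |HQ| = 8.900 ✓; ∠HQJ = 75.10° ✓; |QJ| = 12.90 ✓; ∠(QJ, JV) = 95.60° ✗; |JV| = 28.10 ✓.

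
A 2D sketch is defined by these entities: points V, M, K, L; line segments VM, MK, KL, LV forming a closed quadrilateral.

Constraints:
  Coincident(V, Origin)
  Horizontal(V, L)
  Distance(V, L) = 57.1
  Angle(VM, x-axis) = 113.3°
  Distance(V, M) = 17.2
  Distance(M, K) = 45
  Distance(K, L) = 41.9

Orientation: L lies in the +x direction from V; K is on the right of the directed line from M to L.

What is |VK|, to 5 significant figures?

28.591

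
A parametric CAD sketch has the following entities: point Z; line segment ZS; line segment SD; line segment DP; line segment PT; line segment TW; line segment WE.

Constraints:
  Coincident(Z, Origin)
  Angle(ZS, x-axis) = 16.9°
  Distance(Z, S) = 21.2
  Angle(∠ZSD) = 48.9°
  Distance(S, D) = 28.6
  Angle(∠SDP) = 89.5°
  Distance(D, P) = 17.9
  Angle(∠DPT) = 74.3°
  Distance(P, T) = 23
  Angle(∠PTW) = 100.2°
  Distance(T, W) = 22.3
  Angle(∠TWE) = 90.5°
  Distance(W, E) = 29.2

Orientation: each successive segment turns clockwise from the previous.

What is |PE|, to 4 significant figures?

27.42

∠PTW = 100.2° gives TW at -30.20° from the x-axis; with |TW| = 22.3, W = (26.48, -6.146). ∠TWE = 90.5° gives WE at -119.7° from the x-axis; with |WE| = 29.2, E = (12.01, -31.51). Then |PE| = |E − P| = 27.42.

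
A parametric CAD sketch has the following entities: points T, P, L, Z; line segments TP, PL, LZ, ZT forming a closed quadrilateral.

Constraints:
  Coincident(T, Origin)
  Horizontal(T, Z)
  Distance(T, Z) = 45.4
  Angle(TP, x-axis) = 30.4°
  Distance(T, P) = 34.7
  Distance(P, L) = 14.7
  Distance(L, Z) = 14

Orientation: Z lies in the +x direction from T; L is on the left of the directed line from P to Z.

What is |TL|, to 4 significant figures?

46.33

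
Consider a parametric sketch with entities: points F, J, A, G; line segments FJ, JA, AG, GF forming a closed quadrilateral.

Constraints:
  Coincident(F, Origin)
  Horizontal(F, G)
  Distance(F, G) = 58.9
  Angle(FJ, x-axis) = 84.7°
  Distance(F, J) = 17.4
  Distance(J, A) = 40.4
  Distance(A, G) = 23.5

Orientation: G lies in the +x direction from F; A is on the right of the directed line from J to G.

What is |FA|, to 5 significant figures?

36.030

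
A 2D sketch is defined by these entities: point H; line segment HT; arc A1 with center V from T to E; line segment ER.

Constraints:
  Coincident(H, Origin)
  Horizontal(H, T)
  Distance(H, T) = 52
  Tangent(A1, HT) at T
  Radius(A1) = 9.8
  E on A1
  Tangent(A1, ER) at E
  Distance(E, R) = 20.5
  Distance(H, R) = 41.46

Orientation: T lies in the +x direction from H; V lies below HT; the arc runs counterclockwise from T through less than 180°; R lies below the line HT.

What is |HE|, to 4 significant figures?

43.58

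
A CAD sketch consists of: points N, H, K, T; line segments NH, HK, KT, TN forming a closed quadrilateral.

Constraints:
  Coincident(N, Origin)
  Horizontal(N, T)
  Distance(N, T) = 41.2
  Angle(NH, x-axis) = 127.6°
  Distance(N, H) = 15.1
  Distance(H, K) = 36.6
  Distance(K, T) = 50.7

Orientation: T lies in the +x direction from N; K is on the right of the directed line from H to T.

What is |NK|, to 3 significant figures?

24.4

N is at the origin; NT is horizontal with |NT| = 41.2 and T in +x, so T = (41.2, 0). NH runs at 127.6° with |NH| = 15.1, so H = (-9.21, 12.0). K is determined by |HK| = 36.6 and |KT| = 50.7 together: it lies at the intersection of circle(H, 36.6) and circle(T, 50.7). With |HT| = 51.8, the foot of the radical line on HT is 14.0 from H and the perpendicular offset is √(36.6² − 14.0²) = 33.8. Taking the right-of-HT solution: K = (-3.37, -24.2).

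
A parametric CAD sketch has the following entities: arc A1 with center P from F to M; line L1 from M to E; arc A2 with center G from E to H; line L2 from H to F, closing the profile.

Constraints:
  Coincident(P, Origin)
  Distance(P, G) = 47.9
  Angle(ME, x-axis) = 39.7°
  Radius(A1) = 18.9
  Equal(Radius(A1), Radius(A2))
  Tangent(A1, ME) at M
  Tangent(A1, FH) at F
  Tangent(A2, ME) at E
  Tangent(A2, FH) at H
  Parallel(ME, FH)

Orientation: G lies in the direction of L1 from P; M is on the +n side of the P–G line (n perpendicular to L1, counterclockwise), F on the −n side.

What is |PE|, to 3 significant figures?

51.5

Tangency of A1 to both parallel lines with radius 18.9 puts M and F at P ± 18.9·n: M = (-12.1, 14.5), F = (12.1, -14.5). Equal radii place E and H the same way about G: E = G + 18.9·n = (24.8, 45.1), H = G − 18.9·n = (48.9, 16.1). Then |PE| = |E − P| = 51.5.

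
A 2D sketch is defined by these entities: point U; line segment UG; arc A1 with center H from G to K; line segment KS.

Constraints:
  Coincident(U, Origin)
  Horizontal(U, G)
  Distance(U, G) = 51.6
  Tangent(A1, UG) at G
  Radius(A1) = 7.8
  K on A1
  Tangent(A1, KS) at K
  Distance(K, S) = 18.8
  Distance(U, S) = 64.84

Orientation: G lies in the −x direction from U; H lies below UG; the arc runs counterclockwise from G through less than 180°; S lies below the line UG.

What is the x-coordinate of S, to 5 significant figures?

-59.073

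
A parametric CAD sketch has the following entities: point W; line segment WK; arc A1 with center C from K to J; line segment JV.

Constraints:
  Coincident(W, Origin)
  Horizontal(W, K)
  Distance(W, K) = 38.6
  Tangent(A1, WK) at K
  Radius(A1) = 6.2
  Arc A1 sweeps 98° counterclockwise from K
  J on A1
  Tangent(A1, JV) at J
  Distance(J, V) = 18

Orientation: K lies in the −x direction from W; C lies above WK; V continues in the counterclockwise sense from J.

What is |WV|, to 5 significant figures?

42.918

W is at the origin; WK is horizontal with |WK| = 38.6 and K on the −x side, so K = (-38.600, 0.0000). A1 meets WK tangentially, so CK is at right angles to WK, so C = K + (0, 6.2) = (-38.600, 6.2000). On A1, K sits at bearing -90° from C; a 98° counterclockwise sweep puts J at bearing 8°, so J = C + 6.2·(cos 8°, sin 8°) = (-32.460, 7.0629). Since A1 is tangent to JV there, CJ ⟂ JV, so JV runs along (−sin 8°, cos 8°); with |JV| = 18.0, V = (-34.965, 24.888). Then |WV| = |V − W| = 42.918.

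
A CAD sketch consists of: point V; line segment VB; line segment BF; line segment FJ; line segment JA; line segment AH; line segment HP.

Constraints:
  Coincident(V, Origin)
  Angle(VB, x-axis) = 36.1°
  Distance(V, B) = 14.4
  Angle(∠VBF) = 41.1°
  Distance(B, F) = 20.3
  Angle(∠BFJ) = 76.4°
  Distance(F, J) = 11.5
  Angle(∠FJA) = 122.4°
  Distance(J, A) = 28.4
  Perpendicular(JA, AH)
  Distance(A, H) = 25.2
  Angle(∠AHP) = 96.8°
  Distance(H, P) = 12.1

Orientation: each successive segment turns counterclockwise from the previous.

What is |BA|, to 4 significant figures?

22.35

V is at the origin; VB runs at 36.1° with length 14.4, so B = (11.64, 8.484). ∠VBF = 41.1° gives BF at 175.0° from the x-axis; with |BF| = 20.3, F = (-8.588, 10.25). ∠BFJ = 76.4° gives FJ at -81.40° from the x-axis; with |FJ| = 11.5, J = (-6.868, -1.117). ∠FJA = 122.4° gives JA at -23.80° from the x-axis; with |JA| = 28.4, A = (19.12, -12.58). Then |BA| = |A − B| = 22.35.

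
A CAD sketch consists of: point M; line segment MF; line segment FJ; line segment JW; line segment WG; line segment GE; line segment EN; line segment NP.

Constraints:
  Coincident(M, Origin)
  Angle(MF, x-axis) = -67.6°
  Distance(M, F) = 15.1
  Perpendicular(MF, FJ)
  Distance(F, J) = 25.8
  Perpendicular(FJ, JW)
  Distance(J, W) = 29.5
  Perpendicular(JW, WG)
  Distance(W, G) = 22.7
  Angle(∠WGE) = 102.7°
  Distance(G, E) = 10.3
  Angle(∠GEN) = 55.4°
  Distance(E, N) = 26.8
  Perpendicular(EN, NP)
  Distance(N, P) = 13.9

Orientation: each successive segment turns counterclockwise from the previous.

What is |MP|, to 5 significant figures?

34.106

M is at the origin; MF runs at -67.6° with length 15.1, so F = (5.7542, -13.961). MF ⟂ FJ, so FJ runs at 22.400°; with |FJ| = 25.8, J = (29.607, -4.1290). The perpendicularity gives JW at right angles to FJ, so JW runs at 112.40°; with |JW| = 29.5, W = (18.366, 23.145). JW is perpendicular to WG, so WG runs at -157.60°; with |WG| = 22.7, G = (-2.6213, 14.495). ∠WGE = 102.7° gives GE at -80.300° from the x-axis; with |GE| = 10.3, E = (-0.88588, 4.3420). ∠GEN = 55.4° gives EN at 44.300° from the x-axis; with |EN| = 26.8, N = (18.295, 23.060). EN is perpendicular to NP, so NP runs at 134.30°; with |NP| = 13.9, P = (8.5867, 33.008). Then |MP| = |P − M| = 34.106.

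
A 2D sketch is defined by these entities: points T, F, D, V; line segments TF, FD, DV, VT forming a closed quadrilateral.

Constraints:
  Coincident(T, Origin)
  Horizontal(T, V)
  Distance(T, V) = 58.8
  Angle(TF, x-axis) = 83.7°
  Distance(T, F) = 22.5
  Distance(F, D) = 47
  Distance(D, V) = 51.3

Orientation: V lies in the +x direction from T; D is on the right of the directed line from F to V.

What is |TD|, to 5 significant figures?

26.847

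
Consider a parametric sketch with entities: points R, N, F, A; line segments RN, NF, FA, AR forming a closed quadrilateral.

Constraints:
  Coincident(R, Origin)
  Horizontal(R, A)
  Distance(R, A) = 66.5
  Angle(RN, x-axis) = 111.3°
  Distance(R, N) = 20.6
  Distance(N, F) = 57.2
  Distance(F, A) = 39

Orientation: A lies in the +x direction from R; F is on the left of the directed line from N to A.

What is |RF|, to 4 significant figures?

58.70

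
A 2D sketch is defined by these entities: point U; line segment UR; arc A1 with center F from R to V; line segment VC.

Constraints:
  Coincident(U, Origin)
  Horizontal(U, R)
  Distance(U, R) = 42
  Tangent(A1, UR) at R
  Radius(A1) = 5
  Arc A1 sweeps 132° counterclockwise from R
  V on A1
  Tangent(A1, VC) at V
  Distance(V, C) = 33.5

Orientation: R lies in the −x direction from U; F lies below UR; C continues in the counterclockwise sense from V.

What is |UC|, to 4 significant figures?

40.59

U is at the origin; UR is horizontal with |UR| = 42.0 and R on the −x side, so R = (-42.00, 0.000). Tangency of A1 to UR means the radius FR is perpendicular to UR, so F = R + (0, -5) = (-42.00, -5.000). On A1, R sits at bearing 90° from F; a 132° counterclockwise sweep puts V at bearing 222°, so V = F + 5.0·(cos 222°, sin 222°) = (-45.72, -8.346). The tangent condition forces FV to be normal to VC, so VC runs along (−sin 222°, cos 222°); with |VC| = 33.5, C = (-23.30, -33.24). Then |UC| = |C − U| = 40.59.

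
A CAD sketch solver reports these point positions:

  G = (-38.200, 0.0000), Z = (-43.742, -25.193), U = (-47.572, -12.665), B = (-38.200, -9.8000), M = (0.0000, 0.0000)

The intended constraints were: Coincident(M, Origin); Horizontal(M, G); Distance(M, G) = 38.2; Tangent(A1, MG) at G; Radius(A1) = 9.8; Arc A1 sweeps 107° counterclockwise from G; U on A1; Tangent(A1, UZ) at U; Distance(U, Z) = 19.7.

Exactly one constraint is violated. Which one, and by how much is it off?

Distance(U, Z) = 19.7 — off by 6.60.

M = (0.00, 0.00) ✓; M.y = 0.00, G.y = 0.00 ✓; |MG| = 38.20 ✓; ∠(BG, GM) = 90.00° ✓; |BG| = 9.800 ✓; bearing(B→U) − bearing(B→G) = 107.0° ✓; |BU| = 9.800 ✓; ∠(BU, UZ) = 90.00° ✓; |UZ| = 13.10 ✗.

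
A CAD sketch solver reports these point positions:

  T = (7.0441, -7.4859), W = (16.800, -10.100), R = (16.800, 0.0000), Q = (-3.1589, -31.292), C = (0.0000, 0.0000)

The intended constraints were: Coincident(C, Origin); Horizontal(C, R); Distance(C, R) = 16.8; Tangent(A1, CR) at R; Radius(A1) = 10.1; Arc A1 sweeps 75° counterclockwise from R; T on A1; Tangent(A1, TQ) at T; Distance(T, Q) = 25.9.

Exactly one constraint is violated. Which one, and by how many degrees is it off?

Tangent(A1, TQ) at T — off by 8.20°.

C = (0.00, 0.00) ✓; C.y = 0.00, R.y = 0.00 ✓; |CR| = 16.80 ✓; ∠(WR, RC) = 90.00° ✓; |WR| = 10.10 ✓; bearing(W→T) − bearing(W→R) = 75.00° ✓; |WT| = 10.10 ✓; ∠(WT, TQ) = 98.20° ✗; |TQ| = 25.90 ✓.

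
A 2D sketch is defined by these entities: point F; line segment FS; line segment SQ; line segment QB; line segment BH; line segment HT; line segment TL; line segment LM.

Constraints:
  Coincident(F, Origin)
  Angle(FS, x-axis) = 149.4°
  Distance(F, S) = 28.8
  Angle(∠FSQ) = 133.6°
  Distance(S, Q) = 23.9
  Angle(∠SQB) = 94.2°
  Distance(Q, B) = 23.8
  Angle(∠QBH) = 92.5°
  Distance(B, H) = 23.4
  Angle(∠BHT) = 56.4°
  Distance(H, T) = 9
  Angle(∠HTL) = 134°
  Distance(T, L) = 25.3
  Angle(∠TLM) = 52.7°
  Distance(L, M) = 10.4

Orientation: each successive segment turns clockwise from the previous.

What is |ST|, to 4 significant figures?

19.54

F is at the origin; FS runs at 149.4° with length 28.8, so S = (-24.79, 14.66). ∠FSQ = 133.6° gives SQ at 103.0° from the x-axis; with |SQ| = 23.9, Q = (-30.17, 37.95). ∠SQB = 94.2° gives QB at 17.20° from the x-axis; with |QB| = 23.8, B = (-7.430, 44.99). ∠QBH = 92.5° gives BH at -70.30° from the x-axis; with |BH| = 23.4, H = (0.4580, 22.96). ∠BHT = 56.4° gives HT at 166.1° from the x-axis; with |HT| = 9.0, T = (-8.278, 25.12). Then |ST| = |T − S| = 19.54.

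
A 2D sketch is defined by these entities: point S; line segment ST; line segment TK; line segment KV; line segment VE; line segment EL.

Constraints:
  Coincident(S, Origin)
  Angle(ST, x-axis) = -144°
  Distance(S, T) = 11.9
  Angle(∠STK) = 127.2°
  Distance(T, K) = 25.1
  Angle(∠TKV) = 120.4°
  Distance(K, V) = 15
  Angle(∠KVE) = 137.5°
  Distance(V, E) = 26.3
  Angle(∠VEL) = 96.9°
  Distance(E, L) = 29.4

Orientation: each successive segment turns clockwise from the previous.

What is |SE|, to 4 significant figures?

45.08

∠TKV = 120.4° gives KV at 103.6° from the x-axis; with |KV| = 15.0, V = (-37.18, 14.84). ∠KVE = 137.5° gives VE at 61.10° from the x-axis; with |VE| = 26.3, E = (-24.47, 37.86). Then |SE| = |E − S| = 45.08.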